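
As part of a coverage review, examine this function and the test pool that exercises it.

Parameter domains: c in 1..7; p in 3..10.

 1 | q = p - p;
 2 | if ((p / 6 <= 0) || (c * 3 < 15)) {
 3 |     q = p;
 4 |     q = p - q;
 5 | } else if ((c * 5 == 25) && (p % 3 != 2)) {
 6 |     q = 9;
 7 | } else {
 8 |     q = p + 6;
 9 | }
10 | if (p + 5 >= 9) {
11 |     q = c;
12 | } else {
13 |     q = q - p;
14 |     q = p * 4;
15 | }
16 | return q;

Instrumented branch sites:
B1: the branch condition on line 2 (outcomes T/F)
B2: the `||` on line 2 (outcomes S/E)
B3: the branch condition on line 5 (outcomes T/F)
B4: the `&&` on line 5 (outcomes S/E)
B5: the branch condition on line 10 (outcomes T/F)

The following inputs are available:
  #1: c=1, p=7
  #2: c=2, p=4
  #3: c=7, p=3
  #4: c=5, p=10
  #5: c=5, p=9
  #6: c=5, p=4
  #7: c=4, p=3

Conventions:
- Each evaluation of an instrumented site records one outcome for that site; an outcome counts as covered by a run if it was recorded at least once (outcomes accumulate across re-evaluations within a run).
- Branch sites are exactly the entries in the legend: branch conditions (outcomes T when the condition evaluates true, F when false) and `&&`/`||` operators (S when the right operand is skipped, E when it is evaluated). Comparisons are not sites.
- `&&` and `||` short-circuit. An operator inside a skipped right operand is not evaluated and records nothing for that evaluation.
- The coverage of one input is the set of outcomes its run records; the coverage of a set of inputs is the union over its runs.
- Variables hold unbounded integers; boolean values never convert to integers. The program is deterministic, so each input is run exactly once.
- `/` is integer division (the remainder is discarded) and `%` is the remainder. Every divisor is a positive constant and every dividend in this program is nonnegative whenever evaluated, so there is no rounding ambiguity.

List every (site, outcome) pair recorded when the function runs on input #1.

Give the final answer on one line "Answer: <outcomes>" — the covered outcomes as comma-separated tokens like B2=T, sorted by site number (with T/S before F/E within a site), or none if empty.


Simulating input #1 (c=1, p=7) step by step:
  B2->E, B1->T, B5->T
distinct outcomes covered: B1=T, B2=E, B5=T
Answer: B1=T, B2=E, B5=T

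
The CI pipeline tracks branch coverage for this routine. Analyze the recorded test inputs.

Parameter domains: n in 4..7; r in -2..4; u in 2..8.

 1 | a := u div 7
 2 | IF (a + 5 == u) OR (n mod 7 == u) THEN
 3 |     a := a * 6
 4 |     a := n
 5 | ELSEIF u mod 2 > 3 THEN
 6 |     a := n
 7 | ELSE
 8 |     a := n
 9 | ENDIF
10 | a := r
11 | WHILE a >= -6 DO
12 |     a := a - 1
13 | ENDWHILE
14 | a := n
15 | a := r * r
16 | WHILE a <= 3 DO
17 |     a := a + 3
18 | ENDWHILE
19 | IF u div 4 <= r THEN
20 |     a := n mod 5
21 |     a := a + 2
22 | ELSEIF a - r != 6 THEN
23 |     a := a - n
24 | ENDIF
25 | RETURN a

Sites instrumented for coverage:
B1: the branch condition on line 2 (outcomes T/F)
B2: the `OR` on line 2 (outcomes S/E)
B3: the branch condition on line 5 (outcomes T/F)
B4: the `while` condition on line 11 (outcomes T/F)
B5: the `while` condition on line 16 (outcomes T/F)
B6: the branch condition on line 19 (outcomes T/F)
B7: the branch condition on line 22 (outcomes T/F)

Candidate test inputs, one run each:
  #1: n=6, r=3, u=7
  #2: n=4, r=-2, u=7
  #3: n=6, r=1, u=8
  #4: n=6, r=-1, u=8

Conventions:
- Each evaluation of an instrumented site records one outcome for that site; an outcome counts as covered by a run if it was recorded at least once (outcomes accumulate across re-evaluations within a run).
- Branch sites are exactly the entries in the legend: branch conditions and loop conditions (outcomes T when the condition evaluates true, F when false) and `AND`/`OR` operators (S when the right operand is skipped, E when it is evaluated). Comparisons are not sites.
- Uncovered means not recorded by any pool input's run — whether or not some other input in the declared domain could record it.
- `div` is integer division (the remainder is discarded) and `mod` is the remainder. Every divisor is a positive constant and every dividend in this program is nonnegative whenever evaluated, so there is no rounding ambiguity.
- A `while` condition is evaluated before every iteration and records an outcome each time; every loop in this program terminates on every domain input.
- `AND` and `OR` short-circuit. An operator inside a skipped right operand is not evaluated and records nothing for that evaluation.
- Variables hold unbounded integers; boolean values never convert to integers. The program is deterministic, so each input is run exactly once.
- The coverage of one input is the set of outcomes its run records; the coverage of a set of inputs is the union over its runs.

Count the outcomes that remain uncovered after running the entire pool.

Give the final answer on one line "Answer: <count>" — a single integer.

test 1 (n=6, r=3, u=7) hits B1=F, B2=E, B3=F, B4=T, B4=F, B5=F, B6=T
test 2 (n=4, r=-2, u=7) hits B1=F, B2=E, B3=F, B4=T, B4=F, B5=F, B6=F, B7=F
test 3 (n=6, r=1, u=8) hits B1=F, B2=E, B3=F, B4=T, B4=F, B5=T, B5=F, B6=F, B7=T
test 4 (n=6, r=-1, u=8) hits B1=F, B2=E, B3=F, B4=T, B4=F, B5=T, B5=F, B6=F, B7=T
union over the pool: B1=F, B2=E, B3=F, B4=T, B4=F, B5=T, B5=F, B6=T, B6=F, B7=T, B7=F
uncovered (3 of 14): B1=T, B2=S, B3=T

Answer: 3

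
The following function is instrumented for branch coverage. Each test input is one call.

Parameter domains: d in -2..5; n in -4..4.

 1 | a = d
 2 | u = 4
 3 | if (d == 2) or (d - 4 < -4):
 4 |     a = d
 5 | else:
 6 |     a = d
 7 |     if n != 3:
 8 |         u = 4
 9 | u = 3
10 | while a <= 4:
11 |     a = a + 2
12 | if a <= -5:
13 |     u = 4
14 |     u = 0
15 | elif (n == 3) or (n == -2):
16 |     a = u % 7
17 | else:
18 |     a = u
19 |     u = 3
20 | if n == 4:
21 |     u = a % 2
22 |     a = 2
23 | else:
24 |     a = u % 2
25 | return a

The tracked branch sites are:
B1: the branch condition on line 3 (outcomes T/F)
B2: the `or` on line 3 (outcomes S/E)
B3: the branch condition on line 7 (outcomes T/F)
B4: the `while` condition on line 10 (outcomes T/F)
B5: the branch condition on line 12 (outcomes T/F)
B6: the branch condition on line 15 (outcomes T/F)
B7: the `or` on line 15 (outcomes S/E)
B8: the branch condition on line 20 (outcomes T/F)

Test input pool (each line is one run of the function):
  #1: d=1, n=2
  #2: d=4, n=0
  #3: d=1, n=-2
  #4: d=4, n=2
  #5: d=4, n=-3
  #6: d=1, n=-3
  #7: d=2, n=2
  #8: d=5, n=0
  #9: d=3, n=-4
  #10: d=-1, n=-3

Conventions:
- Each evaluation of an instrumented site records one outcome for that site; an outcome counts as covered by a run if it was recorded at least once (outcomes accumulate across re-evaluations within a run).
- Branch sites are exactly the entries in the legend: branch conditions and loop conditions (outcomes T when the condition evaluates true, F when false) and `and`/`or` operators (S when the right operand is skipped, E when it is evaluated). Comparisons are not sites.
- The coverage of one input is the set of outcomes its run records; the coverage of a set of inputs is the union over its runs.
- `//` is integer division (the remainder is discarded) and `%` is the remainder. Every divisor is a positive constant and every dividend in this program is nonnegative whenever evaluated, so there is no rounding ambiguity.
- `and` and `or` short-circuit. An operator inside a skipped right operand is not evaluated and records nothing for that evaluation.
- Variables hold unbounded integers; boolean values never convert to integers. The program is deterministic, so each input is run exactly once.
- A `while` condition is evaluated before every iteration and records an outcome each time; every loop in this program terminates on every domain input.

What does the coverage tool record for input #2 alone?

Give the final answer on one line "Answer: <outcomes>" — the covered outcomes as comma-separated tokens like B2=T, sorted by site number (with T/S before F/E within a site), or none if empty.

Tracing the run of input #2 (d=4, n=0):
  B2->E, B1->F, B3->T, B4->T, B4->F, B5->F, B7->E, B6->F, B8->F
deduplicating events, the covered set is: B1=F, B2=E, B3=T, B4=T, B4=F, B5=F, B6=F, B7=E, B8=F

Answer: B1=F, B2=E, B3=T, B4=T, B4=F, B5=F, B6=F, B7=E, B8=F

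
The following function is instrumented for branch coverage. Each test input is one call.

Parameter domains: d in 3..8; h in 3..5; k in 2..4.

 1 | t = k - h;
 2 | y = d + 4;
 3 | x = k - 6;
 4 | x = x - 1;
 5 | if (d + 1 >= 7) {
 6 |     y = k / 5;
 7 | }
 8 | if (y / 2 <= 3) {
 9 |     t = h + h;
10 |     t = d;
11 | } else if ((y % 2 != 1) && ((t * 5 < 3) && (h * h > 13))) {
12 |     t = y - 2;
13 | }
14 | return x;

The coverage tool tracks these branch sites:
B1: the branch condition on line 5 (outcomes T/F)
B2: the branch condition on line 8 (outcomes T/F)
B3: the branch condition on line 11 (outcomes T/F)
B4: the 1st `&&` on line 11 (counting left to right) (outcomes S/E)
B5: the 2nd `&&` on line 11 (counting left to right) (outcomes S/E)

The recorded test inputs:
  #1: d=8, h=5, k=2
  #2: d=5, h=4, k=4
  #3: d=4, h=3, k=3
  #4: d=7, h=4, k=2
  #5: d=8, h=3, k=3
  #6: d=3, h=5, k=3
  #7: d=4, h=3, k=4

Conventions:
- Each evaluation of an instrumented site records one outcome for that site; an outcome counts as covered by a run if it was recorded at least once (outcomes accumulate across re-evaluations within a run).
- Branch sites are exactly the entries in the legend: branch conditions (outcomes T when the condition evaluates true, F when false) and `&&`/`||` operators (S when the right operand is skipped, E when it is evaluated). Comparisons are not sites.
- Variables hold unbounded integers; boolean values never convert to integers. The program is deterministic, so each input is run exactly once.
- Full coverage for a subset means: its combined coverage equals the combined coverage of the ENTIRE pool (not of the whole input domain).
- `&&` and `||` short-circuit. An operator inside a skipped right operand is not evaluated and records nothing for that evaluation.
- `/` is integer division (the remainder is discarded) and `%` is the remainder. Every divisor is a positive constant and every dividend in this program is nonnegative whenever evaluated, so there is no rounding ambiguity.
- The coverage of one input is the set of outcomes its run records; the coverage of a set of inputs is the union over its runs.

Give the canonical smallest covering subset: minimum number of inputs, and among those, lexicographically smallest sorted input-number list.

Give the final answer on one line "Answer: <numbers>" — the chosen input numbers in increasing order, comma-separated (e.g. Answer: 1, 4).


test 1 (d=8, h=5, k=2) fires B1->T, B2->T; hits B1=T, B2=T
test 2 (d=5, h=4, k=4) fires B1->F, B2->F, B4->S, B3->F; hits B1=F, B2=F, B3=F, B4=S
test 3 (d=4, h=3, k=3) fires B1->F, B2->F, B4->E, B5->E, B3->F; hits B1=F, B2=F, B3=F, B4=E, B5=E
test 4 (d=7, h=4, k=2) fires B1->T, B2->T; hits B1=T, B2=T
test 5 (d=8, h=3, k=3) fires B1->T, B2->T; hits B1=T, B2=T
test 6 (d=3, h=5, k=3) fires B1->F, B2->T; hits B1=F, B2=T
test 7 (d=4, h=3, k=4) fires B1->F, B2->F, B4->E, B5->S, B3->F; hits B1=F, B2=F, B3=F, B4=E, B5=S
pool-wide coverage (9 outcomes): B1=T, B1=F, B2=T, B2=F, B3=F, B4=S, B4=E, B5=S, B5=E
checked all size-1 subsets: none covers 9 outcomes (max 5/9)
checked all size-2 subsets: none covers 9 outcomes (max 7/9)
checked all size-3 subsets: none covers 9 outcomes (max 8/9)
size 4: inputs {1, 2, 3, 7} cover all 9 outcomes, and no lexicographically smaller subset of this size does
Answer: 1, 2, 3, 7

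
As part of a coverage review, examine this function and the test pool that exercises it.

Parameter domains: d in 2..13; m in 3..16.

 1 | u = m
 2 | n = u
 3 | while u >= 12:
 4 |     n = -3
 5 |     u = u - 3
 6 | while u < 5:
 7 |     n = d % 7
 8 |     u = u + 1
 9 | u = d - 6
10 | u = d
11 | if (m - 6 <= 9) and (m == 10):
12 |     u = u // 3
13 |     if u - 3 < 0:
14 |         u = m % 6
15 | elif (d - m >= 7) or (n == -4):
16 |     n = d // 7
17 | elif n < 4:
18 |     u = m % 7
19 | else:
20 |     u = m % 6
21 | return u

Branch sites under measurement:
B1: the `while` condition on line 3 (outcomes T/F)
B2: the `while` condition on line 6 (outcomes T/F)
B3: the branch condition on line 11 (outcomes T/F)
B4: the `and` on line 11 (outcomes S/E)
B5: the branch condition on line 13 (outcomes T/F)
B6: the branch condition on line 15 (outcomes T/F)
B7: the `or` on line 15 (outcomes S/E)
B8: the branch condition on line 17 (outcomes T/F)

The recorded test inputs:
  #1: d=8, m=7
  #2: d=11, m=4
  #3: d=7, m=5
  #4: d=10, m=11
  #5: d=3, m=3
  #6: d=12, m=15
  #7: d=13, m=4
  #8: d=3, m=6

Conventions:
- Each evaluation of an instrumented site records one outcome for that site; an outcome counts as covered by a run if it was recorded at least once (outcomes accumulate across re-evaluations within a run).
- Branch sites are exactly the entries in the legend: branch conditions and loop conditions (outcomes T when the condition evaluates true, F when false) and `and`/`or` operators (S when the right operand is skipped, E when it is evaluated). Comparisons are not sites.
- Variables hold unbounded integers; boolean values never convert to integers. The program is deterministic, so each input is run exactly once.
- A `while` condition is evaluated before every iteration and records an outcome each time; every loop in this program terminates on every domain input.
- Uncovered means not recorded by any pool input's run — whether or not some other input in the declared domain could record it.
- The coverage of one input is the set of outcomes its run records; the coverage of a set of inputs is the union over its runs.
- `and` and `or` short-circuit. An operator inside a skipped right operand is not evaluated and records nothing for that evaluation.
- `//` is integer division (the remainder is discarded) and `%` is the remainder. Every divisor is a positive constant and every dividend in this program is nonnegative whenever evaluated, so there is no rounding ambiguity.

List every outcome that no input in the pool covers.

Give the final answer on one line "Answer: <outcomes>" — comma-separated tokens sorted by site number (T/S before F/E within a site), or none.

test 1 (d=8, m=7) fires B1->F, B2->F, B4->E, B3->F, B7->E, B6->F, B8->F; hits B1=F, B2=F, B3=F, B4=E, B6=F, B7=E, B8=F
test 2 (d=11, m=4) fires B1->F, B2->T, B2->F, B4->E, B3->F, B7->S, B6->T; hits B1=F, B2=T, B2=F, B3=F, B4=E, B6=T, B7=S
test 3 (d=7, m=5) fires B1->F, B2->F, B4->E, B3->F, B7->E, B6->F, B8->F; hits B1=F, B2=F, B3=F, B4=E, B6=F, B7=E, B8=F
test 4 (d=10, m=11) fires B1->F, B2->F, B4->E, B3->F, B7->E, B6->F, B8->F; hits B1=F, B2=F, B3=F, B4=E, B6=F, B7=E, B8=F
test 5 (d=3, m=3) fires B1->F, B2->T, B2->T, B2->F, B4->E, B3->F, B7->E, B6->F, B8->T; hits B1=F, B2=T, B2=F, B3=F, B4=E, B6=F, B7=E, B8=T
test 6 (d=12, m=15) fires B1->T, B1->T, B1->F, B2->F, B4->E, B3->F, B7->E, B6->F, B8->T; hits B1=T, B1=F, B2=F, B3=F, B4=E, B6=F, B7=E, B8=T
test 7 (d=13, m=4) fires B1->F, B2->T, B2->F, B4->E, B3->F, B7->S, B6->T; hits B1=F, B2=T, B2=F, B3=F, B4=E, B6=T, B7=S
test 8 (d=3, m=6) fires B1->F, B2->F, B4->E, B3->F, B7->E, B6->F, B8->F; hits B1=F, B2=F, B3=F, B4=E, B6=F, B7=E, B8=F
union over the pool: B1=T, B1=F, B2=T, B2=F, B3=F, B4=E, B6=T, B6=F, B7=S, B7=E, B8=T, B8=F
uncovered (4 of 16): B3=T, B4=S, B5=T, B5=F

Answer: B3=T, B4=S, B5=T, B5=F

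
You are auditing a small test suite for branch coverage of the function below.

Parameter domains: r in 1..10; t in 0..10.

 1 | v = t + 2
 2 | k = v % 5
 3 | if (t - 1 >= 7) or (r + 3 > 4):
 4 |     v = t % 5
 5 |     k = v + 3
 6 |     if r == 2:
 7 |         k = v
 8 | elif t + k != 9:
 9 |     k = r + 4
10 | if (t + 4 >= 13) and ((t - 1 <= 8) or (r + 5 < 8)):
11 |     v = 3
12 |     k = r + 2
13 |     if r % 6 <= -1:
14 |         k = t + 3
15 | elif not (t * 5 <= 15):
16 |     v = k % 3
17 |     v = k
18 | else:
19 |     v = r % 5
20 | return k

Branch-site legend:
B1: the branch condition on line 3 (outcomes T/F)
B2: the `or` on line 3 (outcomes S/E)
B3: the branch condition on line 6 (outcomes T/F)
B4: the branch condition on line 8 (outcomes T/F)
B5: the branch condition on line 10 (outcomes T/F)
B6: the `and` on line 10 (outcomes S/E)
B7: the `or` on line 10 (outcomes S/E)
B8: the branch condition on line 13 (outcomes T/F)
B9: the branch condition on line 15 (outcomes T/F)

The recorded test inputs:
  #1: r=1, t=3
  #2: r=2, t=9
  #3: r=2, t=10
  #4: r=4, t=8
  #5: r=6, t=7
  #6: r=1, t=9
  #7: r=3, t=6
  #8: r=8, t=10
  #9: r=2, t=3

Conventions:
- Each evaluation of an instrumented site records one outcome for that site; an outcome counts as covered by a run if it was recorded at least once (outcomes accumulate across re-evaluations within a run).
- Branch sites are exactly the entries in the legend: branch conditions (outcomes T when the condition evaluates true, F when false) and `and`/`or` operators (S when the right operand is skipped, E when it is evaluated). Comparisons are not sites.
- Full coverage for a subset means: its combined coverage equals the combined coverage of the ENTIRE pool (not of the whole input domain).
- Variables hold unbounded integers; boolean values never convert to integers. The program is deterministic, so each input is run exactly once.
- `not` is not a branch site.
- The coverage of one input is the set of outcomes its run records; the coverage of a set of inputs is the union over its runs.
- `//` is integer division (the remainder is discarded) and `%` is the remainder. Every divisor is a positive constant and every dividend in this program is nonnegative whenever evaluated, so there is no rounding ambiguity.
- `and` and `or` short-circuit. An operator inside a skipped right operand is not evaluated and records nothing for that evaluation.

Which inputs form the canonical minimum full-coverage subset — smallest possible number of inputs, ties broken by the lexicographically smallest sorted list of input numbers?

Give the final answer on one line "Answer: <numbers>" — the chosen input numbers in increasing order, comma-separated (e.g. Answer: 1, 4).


#1 (r=1, t=3) -> covered: B1=F, B2=E, B4=T, B5=F, B6=S, B9=F
#2 (r=2, t=9) -> covered: B1=T, B2=S, B3=T, B5=T, B6=E, B7=S, B8=F
#3 (r=2, t=10) -> covered: B1=T, B2=S, B3=T, B5=T, B6=E, B7=E, B8=F
#4 (r=4, t=8) -> covered: B1=T, B2=S, B3=F, B5=F, B6=S, B9=T
#5 (r=6, t=7) -> covered: B1=T, B2=E, B3=F, B5=F, B6=S, B9=T
#6 (r=1, t=9) -> covered: B1=T, B2=S, B3=F, B5=T, B6=E, B7=S, B8=F
#7 (r=3, t=6) -> covered: B1=T, B2=E, B3=F, B5=F, B6=S, B9=T
#8 (r=8, t=10) -> covered: B1=T, B2=S, B3=F, B5=F, B6=E, B7=E, B9=T
#9 (r=2, t=3) -> covered: B1=T, B2=E, B3=T, B5=F, B6=S, B9=F
pool-wide coverage (16 outcomes): B1=T, B1=F, B2=S, B2=E, B3=T, B3=F, B4=T, B5=T, B5=F, B6=S, B6=E, B7=S, B7=E, B8=F, B9=T, B9=F
every size-1 subset falls short of the 16 outcomes (best: 7/16)
every size-2 subset falls short of the 16 outcomes (best: 13/16)
size 3: inputs {1, 2, 8} cover all 16 outcomes, and no lexicographically smaller subset of this size does
Answer: 1, 2, 8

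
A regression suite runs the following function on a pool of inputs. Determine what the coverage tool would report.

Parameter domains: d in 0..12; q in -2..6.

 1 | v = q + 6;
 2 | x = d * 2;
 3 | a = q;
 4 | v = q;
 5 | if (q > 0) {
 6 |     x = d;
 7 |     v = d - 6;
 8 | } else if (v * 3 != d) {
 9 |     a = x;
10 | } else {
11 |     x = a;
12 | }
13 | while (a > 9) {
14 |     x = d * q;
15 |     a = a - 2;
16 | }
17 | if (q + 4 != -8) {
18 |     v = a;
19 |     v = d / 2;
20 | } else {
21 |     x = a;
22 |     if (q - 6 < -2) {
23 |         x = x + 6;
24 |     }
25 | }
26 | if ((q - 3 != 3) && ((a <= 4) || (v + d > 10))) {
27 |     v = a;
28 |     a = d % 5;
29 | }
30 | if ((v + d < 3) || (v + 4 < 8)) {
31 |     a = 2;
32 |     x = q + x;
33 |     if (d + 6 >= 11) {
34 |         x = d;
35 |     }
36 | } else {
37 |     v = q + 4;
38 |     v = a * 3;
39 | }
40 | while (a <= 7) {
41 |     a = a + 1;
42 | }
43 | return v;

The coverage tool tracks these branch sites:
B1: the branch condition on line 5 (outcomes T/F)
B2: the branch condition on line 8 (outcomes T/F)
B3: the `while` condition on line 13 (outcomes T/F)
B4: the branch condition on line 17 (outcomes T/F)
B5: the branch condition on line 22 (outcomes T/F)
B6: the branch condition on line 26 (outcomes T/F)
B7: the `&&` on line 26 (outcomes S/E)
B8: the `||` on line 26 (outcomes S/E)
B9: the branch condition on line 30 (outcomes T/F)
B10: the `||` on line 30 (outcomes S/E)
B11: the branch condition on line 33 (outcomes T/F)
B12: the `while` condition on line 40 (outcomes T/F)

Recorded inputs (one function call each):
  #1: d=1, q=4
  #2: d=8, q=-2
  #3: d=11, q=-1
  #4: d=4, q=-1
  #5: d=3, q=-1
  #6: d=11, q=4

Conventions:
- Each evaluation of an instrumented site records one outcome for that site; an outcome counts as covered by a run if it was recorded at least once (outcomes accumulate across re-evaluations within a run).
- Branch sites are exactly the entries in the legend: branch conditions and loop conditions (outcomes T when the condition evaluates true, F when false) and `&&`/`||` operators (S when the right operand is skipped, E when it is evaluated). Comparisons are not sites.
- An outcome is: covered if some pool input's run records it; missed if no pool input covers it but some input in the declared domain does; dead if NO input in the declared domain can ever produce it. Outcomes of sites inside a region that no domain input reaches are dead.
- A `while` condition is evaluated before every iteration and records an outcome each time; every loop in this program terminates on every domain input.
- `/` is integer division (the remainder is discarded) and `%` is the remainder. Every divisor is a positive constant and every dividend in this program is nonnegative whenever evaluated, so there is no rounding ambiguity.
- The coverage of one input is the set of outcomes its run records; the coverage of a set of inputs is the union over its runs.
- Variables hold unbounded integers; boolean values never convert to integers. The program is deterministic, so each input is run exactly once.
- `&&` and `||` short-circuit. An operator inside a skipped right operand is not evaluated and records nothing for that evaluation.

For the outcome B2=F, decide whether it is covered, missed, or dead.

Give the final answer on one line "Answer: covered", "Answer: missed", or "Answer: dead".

no pool input records B2=F
but domain input (d=0, q=0) does record it -> reachable, so missed

Answer: missed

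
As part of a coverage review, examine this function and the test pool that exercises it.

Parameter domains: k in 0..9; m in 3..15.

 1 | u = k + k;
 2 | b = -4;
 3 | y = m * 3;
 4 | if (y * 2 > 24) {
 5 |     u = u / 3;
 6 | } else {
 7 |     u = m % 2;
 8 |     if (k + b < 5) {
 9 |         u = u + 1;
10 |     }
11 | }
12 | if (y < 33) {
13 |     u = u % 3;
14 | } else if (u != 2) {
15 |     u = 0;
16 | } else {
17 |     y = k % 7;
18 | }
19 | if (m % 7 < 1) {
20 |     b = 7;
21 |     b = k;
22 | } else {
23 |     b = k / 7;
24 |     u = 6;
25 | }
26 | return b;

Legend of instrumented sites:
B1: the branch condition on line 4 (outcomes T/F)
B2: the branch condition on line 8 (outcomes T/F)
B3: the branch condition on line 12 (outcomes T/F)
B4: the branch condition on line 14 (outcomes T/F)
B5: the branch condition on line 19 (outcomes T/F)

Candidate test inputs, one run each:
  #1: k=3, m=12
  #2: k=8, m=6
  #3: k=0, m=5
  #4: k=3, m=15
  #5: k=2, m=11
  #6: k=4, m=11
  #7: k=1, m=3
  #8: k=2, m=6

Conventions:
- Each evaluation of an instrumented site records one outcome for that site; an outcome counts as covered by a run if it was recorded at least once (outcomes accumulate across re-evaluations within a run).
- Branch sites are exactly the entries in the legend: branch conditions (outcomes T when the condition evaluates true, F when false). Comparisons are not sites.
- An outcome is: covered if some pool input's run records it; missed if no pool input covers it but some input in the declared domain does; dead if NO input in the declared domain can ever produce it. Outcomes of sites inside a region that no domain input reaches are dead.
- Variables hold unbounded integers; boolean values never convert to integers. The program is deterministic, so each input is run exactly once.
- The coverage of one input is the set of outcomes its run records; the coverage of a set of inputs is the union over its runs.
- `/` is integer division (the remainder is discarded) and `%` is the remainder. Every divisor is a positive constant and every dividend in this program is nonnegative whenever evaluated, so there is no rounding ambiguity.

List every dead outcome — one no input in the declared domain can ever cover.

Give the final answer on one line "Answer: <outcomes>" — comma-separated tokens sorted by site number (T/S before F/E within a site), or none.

sweeping the full domain (130 inputs) for each outcome:
  reachable outcomes have witnesses, e.g. B1=T (e.g. k=0, m=5), B1=F (e.g. k=0, m=3), B2=T (e.g. k=0, m=3), B2=F (e.g. k=9, m=3)

Answer: none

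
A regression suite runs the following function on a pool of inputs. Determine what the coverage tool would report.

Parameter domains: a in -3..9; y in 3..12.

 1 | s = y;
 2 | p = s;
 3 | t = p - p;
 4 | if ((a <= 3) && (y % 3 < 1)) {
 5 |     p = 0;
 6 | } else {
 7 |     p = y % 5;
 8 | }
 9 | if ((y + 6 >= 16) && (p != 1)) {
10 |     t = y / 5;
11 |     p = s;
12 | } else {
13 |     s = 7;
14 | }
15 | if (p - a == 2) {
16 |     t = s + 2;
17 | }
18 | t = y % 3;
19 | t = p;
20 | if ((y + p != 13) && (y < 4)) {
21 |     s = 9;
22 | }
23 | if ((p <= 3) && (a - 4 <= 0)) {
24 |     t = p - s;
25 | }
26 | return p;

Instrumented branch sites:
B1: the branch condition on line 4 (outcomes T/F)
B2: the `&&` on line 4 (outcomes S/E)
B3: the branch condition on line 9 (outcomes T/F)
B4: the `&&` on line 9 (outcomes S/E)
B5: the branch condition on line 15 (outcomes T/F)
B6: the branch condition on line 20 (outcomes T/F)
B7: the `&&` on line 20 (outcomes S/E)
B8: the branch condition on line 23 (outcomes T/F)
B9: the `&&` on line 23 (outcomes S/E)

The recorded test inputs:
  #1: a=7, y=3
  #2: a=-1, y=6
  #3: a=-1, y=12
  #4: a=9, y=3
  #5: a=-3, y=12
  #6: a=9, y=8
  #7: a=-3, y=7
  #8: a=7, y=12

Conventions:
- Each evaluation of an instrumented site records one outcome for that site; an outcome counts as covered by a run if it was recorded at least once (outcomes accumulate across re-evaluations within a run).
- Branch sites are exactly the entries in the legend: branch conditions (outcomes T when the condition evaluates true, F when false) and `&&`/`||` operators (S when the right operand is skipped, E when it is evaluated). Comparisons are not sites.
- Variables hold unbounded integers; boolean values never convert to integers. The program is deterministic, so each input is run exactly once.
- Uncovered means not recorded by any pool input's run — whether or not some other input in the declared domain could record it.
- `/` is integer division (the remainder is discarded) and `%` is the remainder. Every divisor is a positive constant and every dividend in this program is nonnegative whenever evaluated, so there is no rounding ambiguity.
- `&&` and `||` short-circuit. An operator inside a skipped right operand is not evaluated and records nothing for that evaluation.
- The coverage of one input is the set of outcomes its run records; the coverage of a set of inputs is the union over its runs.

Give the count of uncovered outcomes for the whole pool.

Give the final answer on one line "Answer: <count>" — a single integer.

run #1 (a=7, y=3) records B1=F, B2=S, B3=F, B4=S, B5=F, B6=T, B7=E, B8=F, B9=E
run #2 (a=-1, y=6) records B1=T, B2=E, B3=F, B4=S, B5=F, B6=F, B7=E, B8=T, B9=E
run #3 (a=-1, y=12) records B1=T, B2=E, B3=T, B4=E, B5=F, B6=F, B7=E, B8=F, B9=S
run #4 (a=9, y=3) records B1=F, B2=S, B3=F, B4=S, B5=F, B6=T, B7=E, B8=F, B9=E
run #5 (a=-3, y=12) records B1=T, B2=E, B3=T, B4=E, B5=F, B6=F, B7=E, B8=F, B9=S
run #6 (a=9, y=8) records B1=F, B2=S, B3=F, B4=S, B5=F, B6=F, B7=E, B8=F, B9=E
run #7 (a=-3, y=7) records B1=F, B2=E, B3=F, B4=S, B5=F, B6=F, B7=E, B8=T, B9=E
run #8 (a=7, y=12) records B1=F, B2=S, B3=T, B4=E, B5=F, B6=F, B7=E, B8=F, B9=S
union over the pool: B1=T, B1=F, B2=S, B2=E, B3=T, B3=F, B4=S, B4=E, B5=F, B6=T, B6=F, B7=E, B8=T, B8=F, B9=S, B9=E
uncovered (2 of 18): B5=T, B7=S

Answer: 2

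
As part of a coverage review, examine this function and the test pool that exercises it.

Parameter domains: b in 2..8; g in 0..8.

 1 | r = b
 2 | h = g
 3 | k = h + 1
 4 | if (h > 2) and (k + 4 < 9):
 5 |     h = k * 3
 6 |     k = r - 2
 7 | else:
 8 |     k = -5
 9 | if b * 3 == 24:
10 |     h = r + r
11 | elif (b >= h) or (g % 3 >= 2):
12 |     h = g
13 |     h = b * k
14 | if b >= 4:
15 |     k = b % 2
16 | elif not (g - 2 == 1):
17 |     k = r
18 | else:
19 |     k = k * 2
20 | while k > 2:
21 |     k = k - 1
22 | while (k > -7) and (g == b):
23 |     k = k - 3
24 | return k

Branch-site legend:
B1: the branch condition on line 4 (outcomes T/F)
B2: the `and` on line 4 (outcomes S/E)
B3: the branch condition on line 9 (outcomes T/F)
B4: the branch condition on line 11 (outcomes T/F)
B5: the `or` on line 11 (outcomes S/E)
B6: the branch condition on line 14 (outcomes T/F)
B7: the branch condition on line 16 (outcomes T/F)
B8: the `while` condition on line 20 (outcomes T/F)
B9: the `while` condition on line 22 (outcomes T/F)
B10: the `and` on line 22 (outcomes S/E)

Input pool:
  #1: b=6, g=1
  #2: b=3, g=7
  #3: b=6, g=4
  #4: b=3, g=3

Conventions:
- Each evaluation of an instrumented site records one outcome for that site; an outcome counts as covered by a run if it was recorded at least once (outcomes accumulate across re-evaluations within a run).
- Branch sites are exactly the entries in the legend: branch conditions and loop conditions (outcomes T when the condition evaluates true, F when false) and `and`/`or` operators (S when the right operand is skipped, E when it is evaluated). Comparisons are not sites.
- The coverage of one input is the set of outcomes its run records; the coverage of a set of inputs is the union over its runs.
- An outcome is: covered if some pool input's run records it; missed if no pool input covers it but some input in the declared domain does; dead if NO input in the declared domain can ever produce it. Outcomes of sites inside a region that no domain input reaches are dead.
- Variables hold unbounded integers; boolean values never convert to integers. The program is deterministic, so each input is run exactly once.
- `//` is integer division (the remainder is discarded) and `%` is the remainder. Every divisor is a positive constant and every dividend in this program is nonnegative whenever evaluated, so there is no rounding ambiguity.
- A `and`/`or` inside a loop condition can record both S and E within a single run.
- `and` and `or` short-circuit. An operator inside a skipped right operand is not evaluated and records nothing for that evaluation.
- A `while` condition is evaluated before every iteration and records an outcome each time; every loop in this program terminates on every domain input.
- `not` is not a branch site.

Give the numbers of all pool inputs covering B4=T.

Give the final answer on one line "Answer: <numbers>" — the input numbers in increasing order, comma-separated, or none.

input #1 (b=6, g=1): records B4=T
input #2 (b=3, g=7): does not record B4=T
input #3 (b=6, g=4): records B4=T
input #4 (b=3, g=3): does not record B4=T

Answer: 1, 3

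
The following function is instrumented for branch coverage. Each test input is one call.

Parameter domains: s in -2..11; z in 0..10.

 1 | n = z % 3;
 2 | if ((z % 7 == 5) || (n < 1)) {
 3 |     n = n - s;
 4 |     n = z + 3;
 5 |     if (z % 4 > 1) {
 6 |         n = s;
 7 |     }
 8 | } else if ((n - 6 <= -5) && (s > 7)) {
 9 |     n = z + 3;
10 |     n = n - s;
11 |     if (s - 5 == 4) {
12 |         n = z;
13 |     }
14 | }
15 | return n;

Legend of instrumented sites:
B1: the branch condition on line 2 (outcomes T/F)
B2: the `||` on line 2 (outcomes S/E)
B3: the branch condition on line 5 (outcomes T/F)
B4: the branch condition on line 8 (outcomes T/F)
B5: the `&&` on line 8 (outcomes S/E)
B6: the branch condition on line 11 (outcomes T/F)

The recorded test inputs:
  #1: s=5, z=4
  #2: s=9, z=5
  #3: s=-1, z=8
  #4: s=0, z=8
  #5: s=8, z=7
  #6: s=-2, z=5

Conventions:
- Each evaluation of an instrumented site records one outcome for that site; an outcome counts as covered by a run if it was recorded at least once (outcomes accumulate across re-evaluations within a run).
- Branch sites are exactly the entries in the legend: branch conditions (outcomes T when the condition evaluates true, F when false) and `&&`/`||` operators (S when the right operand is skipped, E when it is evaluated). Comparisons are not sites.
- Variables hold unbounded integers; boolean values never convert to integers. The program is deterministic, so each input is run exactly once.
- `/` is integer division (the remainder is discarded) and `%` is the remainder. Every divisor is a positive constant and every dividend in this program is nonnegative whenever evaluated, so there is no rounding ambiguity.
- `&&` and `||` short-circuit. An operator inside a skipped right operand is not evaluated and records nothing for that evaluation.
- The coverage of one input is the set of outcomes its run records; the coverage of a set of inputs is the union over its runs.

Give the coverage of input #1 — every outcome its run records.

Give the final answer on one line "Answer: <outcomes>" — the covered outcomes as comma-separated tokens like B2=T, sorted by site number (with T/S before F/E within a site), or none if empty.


Running input #1 (s=5, z=4), event by event:
  B2->E, B1->F, B5->E, B4->F
deduplicating events, the covered set is: B1=F, B2=E, B4=F, B5=E
Answer: B1=F, B2=E, B4=F, B5=E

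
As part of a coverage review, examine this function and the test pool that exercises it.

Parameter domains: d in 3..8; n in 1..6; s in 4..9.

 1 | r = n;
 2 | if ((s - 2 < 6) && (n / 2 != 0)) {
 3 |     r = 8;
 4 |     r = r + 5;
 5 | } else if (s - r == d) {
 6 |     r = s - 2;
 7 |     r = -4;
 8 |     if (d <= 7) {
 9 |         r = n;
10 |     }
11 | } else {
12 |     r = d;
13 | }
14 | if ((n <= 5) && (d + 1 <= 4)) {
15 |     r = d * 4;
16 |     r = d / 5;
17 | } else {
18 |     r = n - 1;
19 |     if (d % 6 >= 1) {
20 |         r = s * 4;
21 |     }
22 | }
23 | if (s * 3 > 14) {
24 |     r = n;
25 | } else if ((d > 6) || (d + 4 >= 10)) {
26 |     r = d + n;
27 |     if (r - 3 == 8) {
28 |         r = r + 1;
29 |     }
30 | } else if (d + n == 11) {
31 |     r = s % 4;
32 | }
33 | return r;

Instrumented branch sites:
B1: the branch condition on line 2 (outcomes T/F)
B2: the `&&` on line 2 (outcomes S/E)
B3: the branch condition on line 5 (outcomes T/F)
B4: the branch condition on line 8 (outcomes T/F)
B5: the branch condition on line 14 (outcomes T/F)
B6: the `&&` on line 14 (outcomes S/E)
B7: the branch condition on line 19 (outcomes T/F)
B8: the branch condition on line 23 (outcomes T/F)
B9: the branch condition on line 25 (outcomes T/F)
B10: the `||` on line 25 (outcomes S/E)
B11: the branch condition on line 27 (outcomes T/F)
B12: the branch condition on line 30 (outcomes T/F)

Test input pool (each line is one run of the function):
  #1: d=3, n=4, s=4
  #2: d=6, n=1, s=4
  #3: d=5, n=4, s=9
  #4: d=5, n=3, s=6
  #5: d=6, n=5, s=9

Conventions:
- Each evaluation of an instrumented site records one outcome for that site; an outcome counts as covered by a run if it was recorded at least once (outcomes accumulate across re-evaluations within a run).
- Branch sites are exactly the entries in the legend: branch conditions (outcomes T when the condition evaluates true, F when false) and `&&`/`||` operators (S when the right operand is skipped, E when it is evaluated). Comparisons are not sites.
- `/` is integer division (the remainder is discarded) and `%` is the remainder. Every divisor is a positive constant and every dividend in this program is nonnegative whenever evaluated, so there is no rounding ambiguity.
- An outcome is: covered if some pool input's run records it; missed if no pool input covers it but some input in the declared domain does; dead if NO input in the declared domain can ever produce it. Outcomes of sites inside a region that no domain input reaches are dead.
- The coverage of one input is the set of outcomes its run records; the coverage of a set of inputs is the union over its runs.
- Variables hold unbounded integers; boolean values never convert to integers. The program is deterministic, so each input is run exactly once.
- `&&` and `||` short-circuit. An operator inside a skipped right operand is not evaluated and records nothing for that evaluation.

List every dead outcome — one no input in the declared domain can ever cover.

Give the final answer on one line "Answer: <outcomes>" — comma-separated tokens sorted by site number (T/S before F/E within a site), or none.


exhaustive pass over the 216-input domain:
  reachable outcomes have witnesses, e.g. B1=T (e.g. d=3, n=2, s=4), B1=F (e.g. d=3, n=1, s=4), B2=S (e.g. d=3, n=1, s=8), B2=E (e.g. d=3, n=1, s=4)
Answer: none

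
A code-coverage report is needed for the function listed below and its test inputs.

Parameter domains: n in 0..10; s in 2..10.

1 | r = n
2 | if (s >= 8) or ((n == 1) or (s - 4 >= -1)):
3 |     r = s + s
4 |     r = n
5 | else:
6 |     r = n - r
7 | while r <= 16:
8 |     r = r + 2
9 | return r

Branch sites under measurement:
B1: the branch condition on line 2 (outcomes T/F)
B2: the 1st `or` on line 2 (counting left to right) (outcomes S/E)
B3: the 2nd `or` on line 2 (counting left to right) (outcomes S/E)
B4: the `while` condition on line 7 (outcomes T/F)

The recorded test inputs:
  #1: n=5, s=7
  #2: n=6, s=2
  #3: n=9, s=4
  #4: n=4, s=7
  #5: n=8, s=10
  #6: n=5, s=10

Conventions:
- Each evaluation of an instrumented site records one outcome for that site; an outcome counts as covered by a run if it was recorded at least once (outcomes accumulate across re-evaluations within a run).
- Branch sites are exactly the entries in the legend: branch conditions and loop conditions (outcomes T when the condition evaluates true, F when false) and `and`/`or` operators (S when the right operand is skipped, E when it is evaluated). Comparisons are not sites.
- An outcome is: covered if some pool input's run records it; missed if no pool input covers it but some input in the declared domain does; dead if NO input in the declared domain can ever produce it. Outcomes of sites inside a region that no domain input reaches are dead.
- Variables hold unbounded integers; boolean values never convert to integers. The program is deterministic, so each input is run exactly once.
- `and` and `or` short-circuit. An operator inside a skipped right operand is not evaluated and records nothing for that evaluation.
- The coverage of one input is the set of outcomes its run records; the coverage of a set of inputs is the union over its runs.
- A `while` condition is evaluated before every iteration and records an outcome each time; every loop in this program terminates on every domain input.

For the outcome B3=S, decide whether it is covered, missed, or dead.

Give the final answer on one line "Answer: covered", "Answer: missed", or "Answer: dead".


no pool input records B3=S
but domain input (n=1, s=2) does record it -> reachable, so missed
Answer: missed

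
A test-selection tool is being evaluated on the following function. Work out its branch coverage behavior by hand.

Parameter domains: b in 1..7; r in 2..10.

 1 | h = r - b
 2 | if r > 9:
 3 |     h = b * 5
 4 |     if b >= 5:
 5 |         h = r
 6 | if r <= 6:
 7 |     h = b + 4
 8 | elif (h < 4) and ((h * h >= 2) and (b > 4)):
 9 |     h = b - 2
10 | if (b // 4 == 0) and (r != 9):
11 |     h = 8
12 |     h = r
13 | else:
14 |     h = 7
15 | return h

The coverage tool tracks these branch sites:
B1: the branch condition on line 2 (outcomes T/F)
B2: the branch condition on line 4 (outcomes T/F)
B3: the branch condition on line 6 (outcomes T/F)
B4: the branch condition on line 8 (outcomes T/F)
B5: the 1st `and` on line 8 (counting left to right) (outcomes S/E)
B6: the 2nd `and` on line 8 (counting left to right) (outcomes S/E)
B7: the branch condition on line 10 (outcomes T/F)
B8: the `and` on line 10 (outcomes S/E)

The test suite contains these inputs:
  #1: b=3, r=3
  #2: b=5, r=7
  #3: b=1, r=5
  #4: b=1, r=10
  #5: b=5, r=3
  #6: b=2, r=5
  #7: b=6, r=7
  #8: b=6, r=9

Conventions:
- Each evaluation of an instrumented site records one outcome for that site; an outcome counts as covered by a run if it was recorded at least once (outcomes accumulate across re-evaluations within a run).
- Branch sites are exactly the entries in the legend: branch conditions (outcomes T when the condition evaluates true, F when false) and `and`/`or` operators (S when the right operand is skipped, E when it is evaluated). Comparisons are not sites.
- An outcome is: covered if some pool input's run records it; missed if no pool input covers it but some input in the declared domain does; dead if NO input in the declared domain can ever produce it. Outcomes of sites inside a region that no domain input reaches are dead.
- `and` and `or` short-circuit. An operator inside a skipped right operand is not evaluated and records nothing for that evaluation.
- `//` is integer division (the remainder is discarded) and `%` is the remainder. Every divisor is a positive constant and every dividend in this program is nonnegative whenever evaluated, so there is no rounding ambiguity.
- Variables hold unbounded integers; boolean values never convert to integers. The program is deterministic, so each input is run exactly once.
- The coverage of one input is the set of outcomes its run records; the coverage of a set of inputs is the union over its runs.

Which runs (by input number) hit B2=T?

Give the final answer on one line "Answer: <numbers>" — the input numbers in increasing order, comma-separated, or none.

input #1 (b=3, r=3): never hits B2=T
input #2 (b=5, r=7): never hits B2=T
input #3 (b=1, r=5): never hits B2=T
input #4 (b=1, r=10): never hits B2=T
input #5 (b=5, r=3): never hits B2=T
input #6 (b=2, r=5): never hits B2=T
input #7 (b=6, r=7): never hits B2=T
input #8 (b=6, r=9): never hits B2=T

Answer: none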